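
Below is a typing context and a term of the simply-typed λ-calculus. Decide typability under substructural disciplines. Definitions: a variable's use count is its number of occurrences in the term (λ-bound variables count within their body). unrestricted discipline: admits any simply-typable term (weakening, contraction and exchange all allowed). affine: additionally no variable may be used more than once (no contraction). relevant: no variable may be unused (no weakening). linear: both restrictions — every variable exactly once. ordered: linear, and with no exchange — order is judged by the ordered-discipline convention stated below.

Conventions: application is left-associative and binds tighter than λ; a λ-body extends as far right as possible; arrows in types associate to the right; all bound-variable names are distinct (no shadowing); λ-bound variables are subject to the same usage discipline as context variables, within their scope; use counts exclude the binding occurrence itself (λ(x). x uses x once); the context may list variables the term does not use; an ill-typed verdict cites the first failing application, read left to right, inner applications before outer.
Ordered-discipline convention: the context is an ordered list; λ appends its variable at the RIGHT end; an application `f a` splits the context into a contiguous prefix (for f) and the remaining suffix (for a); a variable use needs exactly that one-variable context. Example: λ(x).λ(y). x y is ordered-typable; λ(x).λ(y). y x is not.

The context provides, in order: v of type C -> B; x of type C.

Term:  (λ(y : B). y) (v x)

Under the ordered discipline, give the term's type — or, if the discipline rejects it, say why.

term : B
variable uses: v: 1×, x: 1×, y (bound): 1×
order of uses: y, v, x
typing: well-typed at B
across the five disciplines: ordered ✓, linear ✓, affine ✓, relevant ✓, unrestricted ✓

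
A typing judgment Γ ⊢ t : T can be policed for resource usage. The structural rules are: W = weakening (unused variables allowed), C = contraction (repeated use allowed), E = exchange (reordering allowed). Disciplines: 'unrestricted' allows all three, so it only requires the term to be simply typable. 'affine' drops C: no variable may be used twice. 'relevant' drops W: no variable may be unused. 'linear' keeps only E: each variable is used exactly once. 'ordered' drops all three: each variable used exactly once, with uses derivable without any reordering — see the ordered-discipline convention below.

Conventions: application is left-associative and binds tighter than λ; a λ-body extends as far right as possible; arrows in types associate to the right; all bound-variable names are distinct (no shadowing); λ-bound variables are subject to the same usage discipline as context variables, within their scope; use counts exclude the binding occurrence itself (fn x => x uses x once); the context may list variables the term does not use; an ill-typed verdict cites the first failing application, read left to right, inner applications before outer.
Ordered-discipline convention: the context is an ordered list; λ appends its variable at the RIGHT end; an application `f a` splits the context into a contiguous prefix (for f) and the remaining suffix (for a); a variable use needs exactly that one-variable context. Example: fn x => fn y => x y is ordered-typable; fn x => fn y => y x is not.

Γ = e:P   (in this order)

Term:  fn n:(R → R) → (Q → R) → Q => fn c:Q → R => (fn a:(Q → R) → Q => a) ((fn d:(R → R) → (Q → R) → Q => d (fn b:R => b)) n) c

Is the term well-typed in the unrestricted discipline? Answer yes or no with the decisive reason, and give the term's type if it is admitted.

yes — simply typable at ((R → R) → (Q → R) → Q) → (Q → R) → Q; W, C, E all held; term : ((R → R) → (Q → R) → Q) → (Q → R) → Q
use counts: e: 0×, n (bound): 1×, c (bound): 1×, a (bound): 1×, d (bound): 1×, b (bound): 1×
order of uses: a, d, b, n, c
typing: ✓ — ((R → R) → (Q → R) → Q) → (Q → R) → Q
per-discipline verdicts: ordered ✗; linear ✗; affine ✓; relevant ✗; unrestricted ✓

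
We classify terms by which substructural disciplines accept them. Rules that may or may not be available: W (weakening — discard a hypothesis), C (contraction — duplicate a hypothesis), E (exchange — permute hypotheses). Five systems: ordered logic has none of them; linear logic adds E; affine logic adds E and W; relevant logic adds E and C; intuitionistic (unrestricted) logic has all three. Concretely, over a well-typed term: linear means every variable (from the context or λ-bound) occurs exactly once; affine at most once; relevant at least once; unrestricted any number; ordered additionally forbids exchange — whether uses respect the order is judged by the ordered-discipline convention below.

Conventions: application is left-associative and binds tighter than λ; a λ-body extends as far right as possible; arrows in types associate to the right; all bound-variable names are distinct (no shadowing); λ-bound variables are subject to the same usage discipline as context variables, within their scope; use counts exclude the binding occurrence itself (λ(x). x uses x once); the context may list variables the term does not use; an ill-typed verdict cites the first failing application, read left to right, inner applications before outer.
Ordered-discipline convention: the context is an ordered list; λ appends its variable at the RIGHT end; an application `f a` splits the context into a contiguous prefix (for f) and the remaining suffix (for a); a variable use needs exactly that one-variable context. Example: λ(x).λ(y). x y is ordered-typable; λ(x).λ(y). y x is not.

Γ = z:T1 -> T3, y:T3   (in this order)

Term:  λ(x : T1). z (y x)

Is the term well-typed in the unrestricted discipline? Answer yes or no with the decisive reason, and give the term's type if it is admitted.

no — the type mismatch rejects it
counts: z: 1×, y: 1×, x (λ-bound): 1×
use order (left to right): z, y, x
typing: ill-typed: can't apply a value of type T3
across the five disciplines: ordered ✗ · linear ✗ · affine ✗ · relevant ✗ · unrestricted ✗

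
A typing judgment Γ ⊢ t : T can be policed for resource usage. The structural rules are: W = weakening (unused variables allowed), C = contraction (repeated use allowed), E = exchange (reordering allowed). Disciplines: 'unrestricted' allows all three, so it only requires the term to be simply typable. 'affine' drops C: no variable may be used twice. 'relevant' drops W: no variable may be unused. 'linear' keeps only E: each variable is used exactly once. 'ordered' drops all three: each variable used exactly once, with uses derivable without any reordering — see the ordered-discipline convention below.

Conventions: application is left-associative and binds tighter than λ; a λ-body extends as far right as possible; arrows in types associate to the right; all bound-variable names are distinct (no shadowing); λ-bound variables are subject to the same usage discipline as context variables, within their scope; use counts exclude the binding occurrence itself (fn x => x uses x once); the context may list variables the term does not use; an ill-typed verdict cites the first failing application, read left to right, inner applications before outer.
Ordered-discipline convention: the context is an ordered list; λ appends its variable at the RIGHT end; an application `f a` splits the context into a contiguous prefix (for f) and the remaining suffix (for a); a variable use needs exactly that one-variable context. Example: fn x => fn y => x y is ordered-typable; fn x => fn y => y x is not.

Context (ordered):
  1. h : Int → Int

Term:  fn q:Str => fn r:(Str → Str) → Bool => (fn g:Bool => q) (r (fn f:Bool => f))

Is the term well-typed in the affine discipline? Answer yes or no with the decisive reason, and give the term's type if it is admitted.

no — a type mismatch blocks all five
usage: h ×0, q (bound) ×1, r (bound) ×1, g (bound) ×0, f (bound) ×1
order of uses: q, r, f
typing: ill-typed: argument of type Bool → Bool where Str → Str is required
per-discipline verdicts: ordered ✗; linear ✗; affine ✗; relevant ✗; unrestricted ✗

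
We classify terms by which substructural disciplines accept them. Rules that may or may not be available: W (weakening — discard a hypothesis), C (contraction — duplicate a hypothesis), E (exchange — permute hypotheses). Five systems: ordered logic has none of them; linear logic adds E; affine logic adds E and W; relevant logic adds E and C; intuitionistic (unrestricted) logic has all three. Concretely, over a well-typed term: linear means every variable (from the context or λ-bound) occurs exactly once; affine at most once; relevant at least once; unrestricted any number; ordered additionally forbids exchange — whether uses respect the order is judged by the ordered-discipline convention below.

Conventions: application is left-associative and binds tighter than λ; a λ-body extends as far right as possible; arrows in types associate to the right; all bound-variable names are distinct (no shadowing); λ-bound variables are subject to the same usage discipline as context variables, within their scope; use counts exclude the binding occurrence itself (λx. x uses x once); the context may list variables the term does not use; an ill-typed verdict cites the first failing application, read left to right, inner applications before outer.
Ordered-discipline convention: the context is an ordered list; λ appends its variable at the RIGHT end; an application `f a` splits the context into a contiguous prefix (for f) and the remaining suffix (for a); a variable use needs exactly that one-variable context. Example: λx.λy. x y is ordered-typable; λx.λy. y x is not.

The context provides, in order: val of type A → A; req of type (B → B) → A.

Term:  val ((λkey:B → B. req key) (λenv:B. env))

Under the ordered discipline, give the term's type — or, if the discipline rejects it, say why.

term : A
counts: val: 1, req: 1, key (λ-bound): 1, env (λ-bound): 1
use order (left to right): val, req, key, env
typing: the term checks, with type A
per-discipline verdicts: ordered ✓; linear ✓; affine ✓; relevant ✓; unrestricted ✓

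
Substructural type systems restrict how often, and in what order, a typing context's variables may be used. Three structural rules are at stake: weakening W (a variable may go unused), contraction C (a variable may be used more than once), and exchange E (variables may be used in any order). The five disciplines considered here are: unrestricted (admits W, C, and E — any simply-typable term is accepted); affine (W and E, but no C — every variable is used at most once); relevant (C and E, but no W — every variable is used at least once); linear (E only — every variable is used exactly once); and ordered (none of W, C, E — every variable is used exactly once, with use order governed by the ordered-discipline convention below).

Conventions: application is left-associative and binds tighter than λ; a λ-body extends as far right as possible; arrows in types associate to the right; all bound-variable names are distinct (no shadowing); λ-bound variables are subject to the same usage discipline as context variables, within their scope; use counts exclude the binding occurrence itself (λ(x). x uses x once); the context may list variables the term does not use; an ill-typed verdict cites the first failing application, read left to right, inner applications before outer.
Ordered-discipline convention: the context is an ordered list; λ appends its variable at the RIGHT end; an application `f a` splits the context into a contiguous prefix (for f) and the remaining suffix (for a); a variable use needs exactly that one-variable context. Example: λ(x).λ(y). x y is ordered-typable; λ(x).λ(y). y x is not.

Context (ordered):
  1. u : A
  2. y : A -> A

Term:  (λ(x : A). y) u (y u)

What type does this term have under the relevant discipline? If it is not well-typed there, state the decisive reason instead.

not well-typed under relevant — unused: x — weakening required
usage: u=2; y=2; x (λ-bound)=0
order of uses: y, u, y, u
typing: ✓ — A
across the five disciplines: ordered ✗ · linear ✗ · affine ✗ · relevant ✗ · unrestricted ✓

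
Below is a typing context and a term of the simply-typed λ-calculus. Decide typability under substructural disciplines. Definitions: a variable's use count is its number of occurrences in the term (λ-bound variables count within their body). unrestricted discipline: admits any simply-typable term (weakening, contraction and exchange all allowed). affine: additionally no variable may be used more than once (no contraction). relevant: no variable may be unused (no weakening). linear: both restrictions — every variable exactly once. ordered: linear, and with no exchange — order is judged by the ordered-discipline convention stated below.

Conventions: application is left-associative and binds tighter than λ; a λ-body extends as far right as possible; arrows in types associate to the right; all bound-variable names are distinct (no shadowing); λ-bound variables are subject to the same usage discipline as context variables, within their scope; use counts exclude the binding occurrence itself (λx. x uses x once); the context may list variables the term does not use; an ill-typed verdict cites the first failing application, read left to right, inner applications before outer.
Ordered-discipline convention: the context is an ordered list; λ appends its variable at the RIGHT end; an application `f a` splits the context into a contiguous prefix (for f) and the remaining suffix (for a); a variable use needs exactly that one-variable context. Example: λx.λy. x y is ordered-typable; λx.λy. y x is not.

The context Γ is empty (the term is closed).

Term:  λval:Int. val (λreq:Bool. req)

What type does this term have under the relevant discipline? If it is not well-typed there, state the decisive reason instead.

not well-typed under relevant — the type mismatch rejects it
variable uses: val (λ-bound) ×1; req (λ-bound) ×1
uses in reading order: val, req
typing: ill-typed: non-arrow in function slot: Int
across the five disciplines: ordered ✗ · linear ✗ · affine ✗ · relevant ✗ · unrestricted ✗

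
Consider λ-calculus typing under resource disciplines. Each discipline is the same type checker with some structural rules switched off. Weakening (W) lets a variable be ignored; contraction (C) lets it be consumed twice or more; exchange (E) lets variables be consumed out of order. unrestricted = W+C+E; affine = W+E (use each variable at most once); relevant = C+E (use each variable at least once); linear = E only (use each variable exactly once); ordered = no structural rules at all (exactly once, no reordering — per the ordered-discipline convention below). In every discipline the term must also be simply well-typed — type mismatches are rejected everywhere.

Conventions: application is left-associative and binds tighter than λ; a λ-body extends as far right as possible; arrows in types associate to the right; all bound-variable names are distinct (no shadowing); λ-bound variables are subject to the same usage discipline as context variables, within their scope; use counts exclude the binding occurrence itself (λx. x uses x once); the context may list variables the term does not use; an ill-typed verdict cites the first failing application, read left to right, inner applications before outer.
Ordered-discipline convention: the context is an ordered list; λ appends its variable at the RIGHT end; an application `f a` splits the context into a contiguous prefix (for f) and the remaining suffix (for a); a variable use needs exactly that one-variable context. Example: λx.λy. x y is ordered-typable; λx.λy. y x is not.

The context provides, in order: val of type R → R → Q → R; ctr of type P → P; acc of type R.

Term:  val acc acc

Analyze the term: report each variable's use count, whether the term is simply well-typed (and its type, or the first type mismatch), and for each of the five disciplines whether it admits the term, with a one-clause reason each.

variable uses: val=1, ctr=0, acc=2
use order (left to right): val, acc, acc
typing: well-typed — term : Q → R
ordered: ✗, uses contraction: acc ×2; ctr never used (weakening)
linear: ✗, uses contraction: acc ×2; ctr never used (weakening)
affine: ✗, uses contraction: acc ×2
relevant: ✗, ctr never used (weakening)
unrestricted: ✓, well-typed at Q → R; no restrictions here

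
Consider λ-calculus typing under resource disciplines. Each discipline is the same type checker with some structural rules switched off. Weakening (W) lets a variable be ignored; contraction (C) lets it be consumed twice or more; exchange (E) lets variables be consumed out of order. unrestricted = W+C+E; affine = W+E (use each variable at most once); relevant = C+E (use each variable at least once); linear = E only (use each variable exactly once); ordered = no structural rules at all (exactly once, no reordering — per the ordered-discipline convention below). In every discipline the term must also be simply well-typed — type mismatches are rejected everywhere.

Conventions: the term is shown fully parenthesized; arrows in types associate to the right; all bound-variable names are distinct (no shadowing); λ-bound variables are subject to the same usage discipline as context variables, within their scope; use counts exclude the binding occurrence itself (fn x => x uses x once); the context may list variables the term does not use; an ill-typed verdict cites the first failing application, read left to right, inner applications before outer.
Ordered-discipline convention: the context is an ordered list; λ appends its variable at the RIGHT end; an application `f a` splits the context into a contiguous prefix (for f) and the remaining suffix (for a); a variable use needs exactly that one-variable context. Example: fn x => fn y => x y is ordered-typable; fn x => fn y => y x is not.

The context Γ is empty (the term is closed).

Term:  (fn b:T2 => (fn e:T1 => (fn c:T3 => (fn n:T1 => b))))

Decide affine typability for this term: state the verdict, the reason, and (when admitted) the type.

yes — at most one use each (b, e, c, n); term : T2 -> T1 -> T3 -> T1 -> T2
usage: b (λ-bound): 1; e (λ-bound): 0; c (λ-bound): 0; n (λ-bound): 0
order of uses: b
typing: well-typed — term : T2 -> T1 -> T3 -> T1 -> T2
across the five disciplines: ordered ✗; linear ✗; affine ✓; relevant ✗; unrestricted ✓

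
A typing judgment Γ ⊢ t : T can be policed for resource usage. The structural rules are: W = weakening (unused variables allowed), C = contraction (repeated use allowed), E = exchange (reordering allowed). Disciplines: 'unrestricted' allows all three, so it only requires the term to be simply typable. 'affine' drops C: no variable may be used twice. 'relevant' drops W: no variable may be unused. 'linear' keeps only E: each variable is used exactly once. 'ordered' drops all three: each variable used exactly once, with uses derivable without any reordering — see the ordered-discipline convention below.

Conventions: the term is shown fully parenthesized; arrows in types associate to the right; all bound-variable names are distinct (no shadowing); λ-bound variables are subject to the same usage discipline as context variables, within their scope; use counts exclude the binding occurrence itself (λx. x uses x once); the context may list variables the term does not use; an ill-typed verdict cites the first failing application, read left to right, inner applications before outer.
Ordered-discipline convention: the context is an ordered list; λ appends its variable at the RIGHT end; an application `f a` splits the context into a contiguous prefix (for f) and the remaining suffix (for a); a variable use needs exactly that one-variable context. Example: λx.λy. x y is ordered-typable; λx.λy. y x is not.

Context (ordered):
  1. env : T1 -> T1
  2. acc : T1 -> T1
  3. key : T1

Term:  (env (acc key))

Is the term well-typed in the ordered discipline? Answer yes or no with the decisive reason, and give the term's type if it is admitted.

yes — env, acc, key: once each, no exchange needed; term : T1
variable uses: env: 1×; acc: 1×; key: 1×
left-to-right use order: env, acc, key
typing: well-typed at T1
all disciplines: ordered ✓; linear ✓; affine ✓; relevant ✓; unrestricted ✓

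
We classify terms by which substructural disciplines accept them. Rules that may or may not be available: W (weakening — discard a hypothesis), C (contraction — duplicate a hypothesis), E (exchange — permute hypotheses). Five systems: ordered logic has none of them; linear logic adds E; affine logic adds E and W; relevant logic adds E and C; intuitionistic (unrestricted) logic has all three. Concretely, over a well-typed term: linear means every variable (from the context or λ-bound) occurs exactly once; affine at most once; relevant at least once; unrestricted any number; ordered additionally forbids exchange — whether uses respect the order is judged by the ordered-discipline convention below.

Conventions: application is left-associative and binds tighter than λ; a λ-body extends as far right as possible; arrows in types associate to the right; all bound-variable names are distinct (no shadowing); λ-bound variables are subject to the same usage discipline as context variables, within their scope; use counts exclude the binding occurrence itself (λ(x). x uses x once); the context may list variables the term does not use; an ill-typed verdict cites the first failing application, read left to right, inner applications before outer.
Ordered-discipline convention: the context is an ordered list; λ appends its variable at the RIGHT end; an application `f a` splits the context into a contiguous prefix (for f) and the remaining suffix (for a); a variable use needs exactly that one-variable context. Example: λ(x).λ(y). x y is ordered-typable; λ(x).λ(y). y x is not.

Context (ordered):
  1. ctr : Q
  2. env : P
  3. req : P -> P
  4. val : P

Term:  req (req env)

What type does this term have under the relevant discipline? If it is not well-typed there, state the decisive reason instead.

not well-typed under relevant — ctr, val never used (weakening)
usage: ctr: 0; env: 1; req: 2; val: 0
use order (left to right): req, req, env
typing: well-typed at P
across the five disciplines: ordered ✗ · linear ✗ · affine ✗ · relevant ✗ · unrestricted ✓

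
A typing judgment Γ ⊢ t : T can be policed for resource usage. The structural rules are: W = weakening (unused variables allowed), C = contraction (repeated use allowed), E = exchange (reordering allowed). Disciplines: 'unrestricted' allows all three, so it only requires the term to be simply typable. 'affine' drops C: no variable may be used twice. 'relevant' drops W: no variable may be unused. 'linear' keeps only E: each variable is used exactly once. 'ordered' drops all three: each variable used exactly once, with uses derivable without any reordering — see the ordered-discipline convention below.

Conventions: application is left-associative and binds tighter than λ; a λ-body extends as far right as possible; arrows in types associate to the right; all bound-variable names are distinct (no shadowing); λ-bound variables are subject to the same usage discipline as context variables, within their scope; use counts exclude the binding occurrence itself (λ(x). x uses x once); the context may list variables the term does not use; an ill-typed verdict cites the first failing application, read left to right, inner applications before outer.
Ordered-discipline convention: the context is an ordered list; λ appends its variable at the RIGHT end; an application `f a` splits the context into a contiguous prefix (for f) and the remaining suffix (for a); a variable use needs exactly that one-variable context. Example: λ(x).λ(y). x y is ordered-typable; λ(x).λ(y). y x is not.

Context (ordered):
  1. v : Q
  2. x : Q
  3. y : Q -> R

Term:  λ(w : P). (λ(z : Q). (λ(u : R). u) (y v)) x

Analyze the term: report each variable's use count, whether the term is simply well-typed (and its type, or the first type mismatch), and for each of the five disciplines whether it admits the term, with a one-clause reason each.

counts: v ×1, x ×1, y ×1, w (bound) ×0, z (bound) ×0, u (bound) ×1
order of uses: u, y, v, x
typing: ✓ — P -> R
ordered: ✗, unused: w, z — weakening required
linear: ✗, unused: w, z — weakening required
affine: ✓, at most one use each (v, x, y, w, z, u)
relevant: ✗, unused: w, z — weakening required
unrestricted: ✓, type-checks (P -> R) and nothing is barred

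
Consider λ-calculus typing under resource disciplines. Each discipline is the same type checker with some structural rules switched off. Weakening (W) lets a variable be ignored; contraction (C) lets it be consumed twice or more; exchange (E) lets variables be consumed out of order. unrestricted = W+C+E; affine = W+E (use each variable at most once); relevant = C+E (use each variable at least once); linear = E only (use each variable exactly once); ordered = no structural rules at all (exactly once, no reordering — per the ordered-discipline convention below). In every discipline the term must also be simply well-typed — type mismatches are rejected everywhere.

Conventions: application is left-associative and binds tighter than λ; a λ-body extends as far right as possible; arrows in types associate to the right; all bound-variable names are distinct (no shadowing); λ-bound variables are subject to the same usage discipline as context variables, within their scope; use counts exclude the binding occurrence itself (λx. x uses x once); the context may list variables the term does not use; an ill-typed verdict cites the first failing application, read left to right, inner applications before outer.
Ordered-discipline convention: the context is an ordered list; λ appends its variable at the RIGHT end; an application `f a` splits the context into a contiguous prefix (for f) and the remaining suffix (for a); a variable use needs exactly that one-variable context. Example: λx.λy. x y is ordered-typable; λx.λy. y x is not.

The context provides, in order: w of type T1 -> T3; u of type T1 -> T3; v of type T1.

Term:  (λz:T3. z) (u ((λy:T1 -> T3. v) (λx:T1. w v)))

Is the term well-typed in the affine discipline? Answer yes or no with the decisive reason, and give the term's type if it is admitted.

no — repeated use of v ×2
counts: w: 1×, u: 1×, v: 2×, z [bound]: 1×, y [bound]: 0×, x [bound]: 0×
left-to-right use order: z, u, v, w, v
typing: well-typed at T3
per-discipline verdicts: ordered ✗; linear ✗; affine ✗; relevant ✗; unrestricted ✓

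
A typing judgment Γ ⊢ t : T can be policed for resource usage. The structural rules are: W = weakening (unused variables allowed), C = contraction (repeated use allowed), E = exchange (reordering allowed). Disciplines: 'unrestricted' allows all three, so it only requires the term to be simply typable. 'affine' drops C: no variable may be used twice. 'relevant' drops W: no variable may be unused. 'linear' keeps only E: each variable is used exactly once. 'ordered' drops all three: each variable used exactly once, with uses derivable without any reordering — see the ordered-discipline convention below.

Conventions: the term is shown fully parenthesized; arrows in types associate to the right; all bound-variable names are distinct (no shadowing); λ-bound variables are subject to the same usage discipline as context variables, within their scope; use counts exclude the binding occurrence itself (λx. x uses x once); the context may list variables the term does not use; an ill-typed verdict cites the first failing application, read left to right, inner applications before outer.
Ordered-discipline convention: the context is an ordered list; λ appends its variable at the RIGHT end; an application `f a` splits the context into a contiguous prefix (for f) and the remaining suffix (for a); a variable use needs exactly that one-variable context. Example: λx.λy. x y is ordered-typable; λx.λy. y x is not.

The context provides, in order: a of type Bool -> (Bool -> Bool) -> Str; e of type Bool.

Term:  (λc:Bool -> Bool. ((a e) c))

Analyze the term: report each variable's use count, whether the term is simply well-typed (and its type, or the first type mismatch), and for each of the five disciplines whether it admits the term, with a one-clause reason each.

use counts: a: 1, e: 1, c [bound]: 1
uses in reading order: a, e, c
typing: ✓ — (Bool -> Bool) -> Str
ordered: ✓, one use each (a, e, c); ordered split holds
linear: ✓, single use per variable (a, e, c)
affine: ✓, none of a, e, c used more than once
relevant: ✓, a, e, c: all used, weakening unneeded
unrestricted: ✓, typability at (Bool -> Bool) -> Str is all that's needed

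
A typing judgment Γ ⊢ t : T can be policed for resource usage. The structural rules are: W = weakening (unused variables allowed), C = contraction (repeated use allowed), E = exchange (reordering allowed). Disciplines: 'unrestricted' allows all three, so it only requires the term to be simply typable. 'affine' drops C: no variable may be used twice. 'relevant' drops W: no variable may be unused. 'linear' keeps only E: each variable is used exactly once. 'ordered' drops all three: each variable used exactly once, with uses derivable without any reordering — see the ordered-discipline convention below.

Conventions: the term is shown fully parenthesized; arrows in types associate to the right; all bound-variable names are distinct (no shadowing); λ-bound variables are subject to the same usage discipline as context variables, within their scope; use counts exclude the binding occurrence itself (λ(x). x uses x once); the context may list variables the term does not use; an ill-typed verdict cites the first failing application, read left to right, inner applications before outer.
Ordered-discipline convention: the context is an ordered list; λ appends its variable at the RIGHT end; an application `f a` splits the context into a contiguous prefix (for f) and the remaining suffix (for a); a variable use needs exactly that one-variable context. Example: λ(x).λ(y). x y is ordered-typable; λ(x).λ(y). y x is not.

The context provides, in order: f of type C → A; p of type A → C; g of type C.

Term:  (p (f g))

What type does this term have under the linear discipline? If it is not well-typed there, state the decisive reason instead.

term : C
use counts: f: 1; p: 1; g: 1
use order (left to right): p, f, g
typing: well-typed at C
all disciplines: ordered ✗; linear ✓; affine ✓; relevant ✓; unrestricted ✓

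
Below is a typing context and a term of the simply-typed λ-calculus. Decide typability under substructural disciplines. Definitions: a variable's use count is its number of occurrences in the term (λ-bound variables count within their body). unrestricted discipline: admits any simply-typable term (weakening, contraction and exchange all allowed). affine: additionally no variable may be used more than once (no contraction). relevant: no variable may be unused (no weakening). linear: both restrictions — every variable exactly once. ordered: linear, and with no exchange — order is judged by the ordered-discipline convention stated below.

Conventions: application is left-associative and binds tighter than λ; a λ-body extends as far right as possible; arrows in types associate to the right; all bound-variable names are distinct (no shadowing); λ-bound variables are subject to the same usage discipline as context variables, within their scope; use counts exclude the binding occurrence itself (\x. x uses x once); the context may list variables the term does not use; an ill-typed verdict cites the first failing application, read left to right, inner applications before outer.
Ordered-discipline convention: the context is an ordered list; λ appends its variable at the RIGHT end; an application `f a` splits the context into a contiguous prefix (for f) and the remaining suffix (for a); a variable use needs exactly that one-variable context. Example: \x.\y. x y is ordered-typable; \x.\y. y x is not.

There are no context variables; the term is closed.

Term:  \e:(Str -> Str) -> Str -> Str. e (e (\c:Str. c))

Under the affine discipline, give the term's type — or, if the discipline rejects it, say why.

not well-typed under affine — uses contraction: e ×2
counts: e [bound]=2, c [bound]=1
uses in reading order: e, e, c
typing: the term checks, with type ((Str -> Str) -> Str -> Str) -> Str -> Str
per-discipline verdicts: ordered ✗; linear ✗; affine ✗; relevant ✓; unrestricted ✓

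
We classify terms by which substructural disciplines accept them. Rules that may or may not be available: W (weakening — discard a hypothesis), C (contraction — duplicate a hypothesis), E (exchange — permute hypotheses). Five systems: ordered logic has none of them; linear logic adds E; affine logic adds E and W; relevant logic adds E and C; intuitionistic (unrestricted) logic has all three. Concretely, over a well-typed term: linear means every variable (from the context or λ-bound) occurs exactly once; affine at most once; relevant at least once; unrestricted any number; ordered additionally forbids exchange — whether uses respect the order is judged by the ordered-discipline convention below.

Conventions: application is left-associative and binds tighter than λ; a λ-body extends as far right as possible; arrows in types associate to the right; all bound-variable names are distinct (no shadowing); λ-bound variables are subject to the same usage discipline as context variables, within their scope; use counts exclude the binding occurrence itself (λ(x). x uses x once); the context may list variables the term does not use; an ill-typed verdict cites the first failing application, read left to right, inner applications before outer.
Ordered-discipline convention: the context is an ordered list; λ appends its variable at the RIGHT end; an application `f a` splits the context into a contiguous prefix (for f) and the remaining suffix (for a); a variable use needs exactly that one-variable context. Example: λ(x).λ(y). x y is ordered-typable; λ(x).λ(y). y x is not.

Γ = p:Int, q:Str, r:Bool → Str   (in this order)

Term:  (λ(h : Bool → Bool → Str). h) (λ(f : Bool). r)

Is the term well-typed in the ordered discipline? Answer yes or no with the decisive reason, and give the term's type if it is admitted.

no — needs weakening: p, q, f unused
usage: p: 0; q: 0; r: 1; h (bound): 1; f (bound): 0
uses in reading order: h, r
typing: well-typed at Bool → Bool → Str
summary: ordered ✗ | linear ✗ | affine ✓ | relevant ✗ | unrestricted ✓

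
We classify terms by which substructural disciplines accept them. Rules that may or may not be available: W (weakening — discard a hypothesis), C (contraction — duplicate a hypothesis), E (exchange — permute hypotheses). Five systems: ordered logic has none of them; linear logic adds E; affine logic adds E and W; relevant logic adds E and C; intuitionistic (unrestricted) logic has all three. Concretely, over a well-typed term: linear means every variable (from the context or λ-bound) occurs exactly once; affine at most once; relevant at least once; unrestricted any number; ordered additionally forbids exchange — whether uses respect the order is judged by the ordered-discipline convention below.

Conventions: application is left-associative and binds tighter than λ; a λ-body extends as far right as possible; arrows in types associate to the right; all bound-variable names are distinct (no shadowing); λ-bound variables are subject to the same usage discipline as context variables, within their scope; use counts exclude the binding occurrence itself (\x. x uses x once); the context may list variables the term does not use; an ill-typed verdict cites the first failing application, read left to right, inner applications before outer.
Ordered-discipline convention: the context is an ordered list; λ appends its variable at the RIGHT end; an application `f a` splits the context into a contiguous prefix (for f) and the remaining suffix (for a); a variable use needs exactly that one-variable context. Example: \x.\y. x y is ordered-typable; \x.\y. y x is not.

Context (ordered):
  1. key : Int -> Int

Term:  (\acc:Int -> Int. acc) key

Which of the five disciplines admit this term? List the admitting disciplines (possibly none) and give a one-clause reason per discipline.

accepted by: ordered, linear, affine, relevant, unrestricted
usage: key=1, acc (λ-bound)=1
use order (left to right): acc, key
typing: well-typed — term : Int -> Int
ordered ✓ (key, acc once each; derivable with no W/C/E)
linear ✓ (each of key, acc used exactly once)
affine ✓ (key, acc: no repeats, contraction unneeded)
relevant ✓ (none of key, acc goes unused)
unrestricted ✓ (simply typable at Int -> Int; W, C, E all held)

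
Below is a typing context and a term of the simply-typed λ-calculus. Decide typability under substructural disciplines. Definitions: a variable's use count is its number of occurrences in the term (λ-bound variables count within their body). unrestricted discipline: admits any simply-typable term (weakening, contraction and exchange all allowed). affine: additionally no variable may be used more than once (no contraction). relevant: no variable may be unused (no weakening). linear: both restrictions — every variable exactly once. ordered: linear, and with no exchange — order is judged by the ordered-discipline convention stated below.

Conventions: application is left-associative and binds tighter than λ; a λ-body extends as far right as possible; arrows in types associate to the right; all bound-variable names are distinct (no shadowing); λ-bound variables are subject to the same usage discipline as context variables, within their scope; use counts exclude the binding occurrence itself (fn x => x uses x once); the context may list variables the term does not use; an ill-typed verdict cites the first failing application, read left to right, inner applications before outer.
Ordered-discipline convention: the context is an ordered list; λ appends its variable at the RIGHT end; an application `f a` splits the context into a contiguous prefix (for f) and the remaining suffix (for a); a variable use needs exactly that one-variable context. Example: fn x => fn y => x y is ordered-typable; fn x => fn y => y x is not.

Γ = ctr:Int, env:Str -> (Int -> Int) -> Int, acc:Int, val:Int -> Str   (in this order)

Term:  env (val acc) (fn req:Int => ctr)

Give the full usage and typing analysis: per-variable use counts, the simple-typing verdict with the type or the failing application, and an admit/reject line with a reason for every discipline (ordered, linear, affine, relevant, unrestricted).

variable uses: ctr ×1, env ×1, acc ×1, val ×1, req [bound] ×0
use order (left to right): env, val, acc, ctr
typing: well-typed — term : Int
ordered ✗ (needs weakening: req unused)
linear ✗ (needs weakening: req unused)
affine ✓ (none of ctr, env, acc, val, req used more than once)
relevant ✗ (needs weakening: req unused)
unrestricted ✓ (typability at Int is all that's needed)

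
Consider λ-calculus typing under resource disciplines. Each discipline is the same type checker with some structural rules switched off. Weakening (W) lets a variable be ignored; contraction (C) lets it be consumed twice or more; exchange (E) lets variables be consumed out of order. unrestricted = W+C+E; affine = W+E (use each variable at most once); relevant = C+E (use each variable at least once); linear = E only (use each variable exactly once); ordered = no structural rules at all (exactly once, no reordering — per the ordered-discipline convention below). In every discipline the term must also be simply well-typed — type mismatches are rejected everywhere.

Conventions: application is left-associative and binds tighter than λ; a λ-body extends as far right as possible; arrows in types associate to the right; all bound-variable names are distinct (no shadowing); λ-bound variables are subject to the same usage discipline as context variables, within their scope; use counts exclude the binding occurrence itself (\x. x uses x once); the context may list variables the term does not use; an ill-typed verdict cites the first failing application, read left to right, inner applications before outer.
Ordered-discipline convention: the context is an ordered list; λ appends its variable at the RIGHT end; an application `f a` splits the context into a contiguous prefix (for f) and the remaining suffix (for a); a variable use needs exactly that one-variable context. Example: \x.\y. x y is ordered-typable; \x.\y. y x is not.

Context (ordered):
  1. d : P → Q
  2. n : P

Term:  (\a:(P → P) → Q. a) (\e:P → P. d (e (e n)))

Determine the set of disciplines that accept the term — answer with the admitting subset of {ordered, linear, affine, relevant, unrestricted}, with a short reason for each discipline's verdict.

admitted by: relevant, unrestricted
variable uses: d: 1×; n: 1×; a [bound]: 1×; e [bound]: 2×
left-to-right use order: a, d, e, e, n
typing: well-typed at (P → P) → Q
ordered: ✗ — needs contraction — e ×2
linear: ✗ — needs contraction — e ×2
affine: ✗ — needs contraction — e ×2
relevant: ✓ — d, n, a, e: all used, weakening unneeded
unrestricted: ✓ — simply typable at (P → P) → Q; W, C, E all held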